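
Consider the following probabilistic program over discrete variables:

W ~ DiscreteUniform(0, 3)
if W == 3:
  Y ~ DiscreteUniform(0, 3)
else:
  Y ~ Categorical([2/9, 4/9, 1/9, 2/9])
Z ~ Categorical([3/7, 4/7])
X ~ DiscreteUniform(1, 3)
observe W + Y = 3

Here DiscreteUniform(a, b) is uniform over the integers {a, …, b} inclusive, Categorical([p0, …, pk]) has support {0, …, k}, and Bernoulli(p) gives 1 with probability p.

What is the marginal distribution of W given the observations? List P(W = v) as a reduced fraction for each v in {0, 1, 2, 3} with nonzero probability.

P(W=0) = 8/37, P(W=1) = 4/37, P(W=2) = 16/37, P(W=3) = 9/37

Enumerate traces; 24 have nonzero weight after conditioning:
  (W=0, Y=3, Z=0, X=1) weight 1/126
  (W=0, Y=3, Z=0, X=2) weight 1/126
  (W=0, Y=3, Z=0, X=3) weight 1/126
  (W=0, Y=3, Z=1, X=1) weight 2/189
  (W=0, Y=3, Z=1, X=2) weight 2/189
  (W=0, Y=3, Z=1, X=3) weight 2/189
  (W=1, Y=2, Z=0, X=1) weight 1/252
  (W=1, Y=2, Z=0, X=2) weight 1/252
  (W=2, Y=1, Z=0, X=1) weight 1/63
  (W=3, Y=0, Z=0, X=1) weight 1/112
  … 14 more
Group by W:
  weight(W=0) = 1/18
  weight(W=1) = 1/36
  weight(W=2) = 1/9
  weight(W=3) = 1/16
Total weight = 1/18 + 1/36 + 1/9 + 1/16 = 37/144
P(W=0 | obs) = 1/18 / 37/144 = 8/37
P(W=1 | obs) = 1/36 / 37/144 = 4/37
P(W=2 | obs) = 1/9 / 37/144 = 16/37
P(W=3 | obs) = 1/16 / 37/144 = 9/37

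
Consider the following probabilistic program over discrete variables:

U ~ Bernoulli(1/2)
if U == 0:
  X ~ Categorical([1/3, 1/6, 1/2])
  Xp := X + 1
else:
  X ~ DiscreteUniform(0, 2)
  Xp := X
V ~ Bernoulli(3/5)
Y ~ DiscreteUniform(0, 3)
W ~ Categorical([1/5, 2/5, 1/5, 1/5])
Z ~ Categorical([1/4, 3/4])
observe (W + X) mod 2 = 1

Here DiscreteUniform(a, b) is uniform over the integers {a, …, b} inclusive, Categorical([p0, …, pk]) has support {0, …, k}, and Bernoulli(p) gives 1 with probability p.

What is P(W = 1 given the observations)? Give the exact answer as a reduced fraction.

P(W = 1 | obs) = 6/11

Enumerate traces; 192 have nonzero weight after conditioning:
  (U=0, X=0, V=0, Y=0, W=1, Z=0) weight 1/600
  (U=0, X=0, V=0, Y=0, W=1, Z=1) weight 1/200
  (U=0, X=0, V=0, Y=0, W=3, Z=0) weight 1/1200
  (U=0, X=0, V=0, Y=0, W=3, Z=1) weight 1/400
  (U=0, X=0, V=0, Y=1, W=1, Z=0) weight 1/600
  (U=0, X=0, V=0, Y=1, W=1, Z=1) weight 1/200
  (U=0, X=0, V=0, Y=1, W=3, Z=0) weight 1/1200
  (U=0, X=0, V=0, Y=1, W=3, Z=1) weight 1/400
  (U=0, X=1, V=0, Y=0, W=0, Z=0) weight 1/2400
  (U=0, X=1, V=0, Y=0, W=2, Z=0) weight 1/2400
  … 182 more
Group by W:
  weight(W=0) = 1/20
  weight(W=1) = 3/10
  weight(W=2) = 1/20
  weight(W=3) = 3/20
Total weight = 1/20 + 3/10 + 1/20 + 3/20 = 11/20
P(W=0 | obs) = 1/20 / 11/20 = 1/11
P(W=1 | obs) = 3/10 / 11/20 = 6/11
P(W=2 | obs) = 1/20 / 11/20 = 1/11
P(W=3 | obs) = 3/20 / 11/20 = 3/11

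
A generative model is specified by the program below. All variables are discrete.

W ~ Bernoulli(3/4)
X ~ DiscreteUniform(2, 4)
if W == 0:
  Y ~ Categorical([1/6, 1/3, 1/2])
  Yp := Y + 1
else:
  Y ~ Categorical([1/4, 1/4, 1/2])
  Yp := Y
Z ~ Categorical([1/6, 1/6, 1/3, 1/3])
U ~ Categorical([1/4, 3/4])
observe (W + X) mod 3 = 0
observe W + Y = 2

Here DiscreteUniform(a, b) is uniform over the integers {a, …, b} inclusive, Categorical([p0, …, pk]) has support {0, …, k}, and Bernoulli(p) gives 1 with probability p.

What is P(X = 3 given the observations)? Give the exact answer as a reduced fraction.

Enumerate traces; 16 have nonzero weight after conditioning:
  (W=0, X=3, Y=2, Z=0, U=0) weight 1/576
  (W=0, X=3, Y=2, Z=0, U=1) weight 1/192
  (W=0, X=3, Y=2, Z=1, U=0) weight 1/576
  (W=0, X=3, Y=2, Z=1, U=1) weight 1/192
  (W=0, X=3, Y=2, Z=2, U=0) weight 1/288
  (W=0, X=3, Y=2, Z=2, U=1) weight 1/96
  (W=0, X=3, Y=2, Z=3, U=0) weight 1/288
  (W=0, X=3, Y=2, Z=3, U=1) weight 1/96
  (W=1, X=2, Y=1, Z=0, U=0) weight 1/384
  … 7 more
Group by X:
  weight(X=2) = 1/16
  weight(X=3) = 1/24
Total weight = 1/16 + 1/24 = 5/48
P(X=2 | obs) = 1/16 / 5/48 = 3/5
P(X=3 | obs) = 1/24 / 5/48 = 2/5

P(X = 3 | obs) = 2/5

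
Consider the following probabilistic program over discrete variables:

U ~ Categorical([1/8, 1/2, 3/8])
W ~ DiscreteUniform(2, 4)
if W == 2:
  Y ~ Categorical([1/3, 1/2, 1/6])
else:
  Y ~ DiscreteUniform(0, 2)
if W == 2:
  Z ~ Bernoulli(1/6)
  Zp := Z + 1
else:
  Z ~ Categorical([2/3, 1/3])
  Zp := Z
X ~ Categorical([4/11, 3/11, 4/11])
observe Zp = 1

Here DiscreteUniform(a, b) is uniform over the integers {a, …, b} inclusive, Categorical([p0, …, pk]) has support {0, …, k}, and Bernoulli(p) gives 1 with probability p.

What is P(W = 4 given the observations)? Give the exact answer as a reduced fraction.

Enumerate traces; 81 have nonzero weight after conditioning:
  (U=0, W=2, Y=0, Z=0, X=0) weight 5/1188
  (U=0, W=2, Y=0, Z=0, X=1) weight 5/1584
  (U=0, W=2, Y=0, Z=0, X=2) weight 5/1188
  (U=0, W=2, Y=1, Z=0, X=0) weight 5/792
  (U=0, W=2, Y=1, Z=0, X=1) weight 5/1056
  (U=0, W=2, Y=1, Z=0, X=2) weight 5/792
  (U=0, W=2, Y=2, Z=0, X=0) weight 5/2376
  (U=0, W=2, Y=2, Z=0, X=1) weight 5/3168
  (U=0, W=3, Y=0, Z=1, X=0) weight 1/594
  (U=0, W=4, Y=0, Z=1, X=0) weight 1/594
  … 71 more
Group by W:
  weight(W=2) = 5/18
  weight(W=3) = 1/9
  weight(W=4) = 1/9
Total weight = 5/18 + 1/9 + 1/9 = 1/2
P(W=2 | obs) = 5/18 / 1/2 = 5/9
P(W=3 | obs) = 1/9 / 1/2 = 2/9
P(W=4 | obs) = 1/9 / 1/2 = 2/9

P(W = 4 | obs) = 2/9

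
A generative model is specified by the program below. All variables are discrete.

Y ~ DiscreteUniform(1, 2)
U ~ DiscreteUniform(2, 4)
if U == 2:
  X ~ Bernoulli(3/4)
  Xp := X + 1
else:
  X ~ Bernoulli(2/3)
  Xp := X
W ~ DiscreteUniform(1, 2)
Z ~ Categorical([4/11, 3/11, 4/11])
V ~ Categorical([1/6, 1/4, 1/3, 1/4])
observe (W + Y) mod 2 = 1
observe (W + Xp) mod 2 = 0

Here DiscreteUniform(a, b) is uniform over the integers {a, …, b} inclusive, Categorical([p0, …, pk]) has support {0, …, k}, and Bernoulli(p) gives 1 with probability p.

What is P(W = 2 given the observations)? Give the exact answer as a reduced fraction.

Enumerate traces; 72 have nonzero weight after conditioning:
  (Y=1, U=2, X=1, W=2, Z=0, V=0) weight 1/264
  (Y=1, U=2, X=1, W=2, Z=0, V=1) weight 1/176
  (Y=1, U=2, X=1, W=2, Z=0, V=2) weight 1/132
  (Y=1, U=2, X=1, W=2, Z=0, V=3) weight 1/176
  (Y=1, U=2, X=1, W=2, Z=1, V=0) weight 1/352
  (Y=1, U=2, X=1, W=2, Z=1, V=1) weight 3/704
  (Y=1, U=2, X=1, W=2, Z=1, V=2) weight 1/176
  (Y=1, U=2, X=1, W=2, Z=1, V=3) weight 3/704
  (Y=2, U=2, X=0, W=1, Z=0, V=0) weight 1/792
  … 63 more
Group by W:
  weight(W=1) = 19/144
  weight(W=2) = 17/144
Total weight = 19/144 + 17/144 = 1/4
P(W=1 | obs) = 19/144 / 1/4 = 19/36
P(W=2 | obs) = 17/144 / 1/4 = 17/36

P(W = 2 | obs) = 17/36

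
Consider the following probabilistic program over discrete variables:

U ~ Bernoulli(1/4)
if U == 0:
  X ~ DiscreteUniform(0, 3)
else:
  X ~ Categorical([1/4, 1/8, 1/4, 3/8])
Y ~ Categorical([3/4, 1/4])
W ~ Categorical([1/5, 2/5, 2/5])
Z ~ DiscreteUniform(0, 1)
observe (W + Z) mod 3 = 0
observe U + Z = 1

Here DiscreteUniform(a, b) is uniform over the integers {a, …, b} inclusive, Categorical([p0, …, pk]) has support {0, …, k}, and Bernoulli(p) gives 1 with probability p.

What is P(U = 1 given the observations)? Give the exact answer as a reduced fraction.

Enumerate traces; 16 have nonzero weight after conditioning:
  (U=0, X=0, Y=0, W=2, Z=1) weight 9/320
  (U=0, X=0, Y=1, W=2, Z=1) weight 3/320
  (U=0, X=1, Y=0, W=2, Z=1) weight 9/320
  (U=0, X=1, Y=1, W=2, Z=1) weight 3/320
  (U=0, X=2, Y=0, W=2, Z=1) weight 9/320
  (U=0, X=2, Y=1, W=2, Z=1) weight 3/320
  (U=0, X=3, Y=0, W=2, Z=1) weight 9/320
  (U=0, X=3, Y=1, W=2, Z=1) weight 3/320
  (U=1, X=0, Y=0, W=0, Z=0) weight 3/640
  … 7 more
Group by U:
  weight(U=0) = 3/20
  weight(U=1) = 1/40
Total weight = 3/20 + 1/40 = 7/40
P(U=0 | obs) = 3/20 / 7/40 = 6/7
P(U=1 | obs) = 1/40 / 7/40 = 1/7

P(U = 1 | obs) = 1/7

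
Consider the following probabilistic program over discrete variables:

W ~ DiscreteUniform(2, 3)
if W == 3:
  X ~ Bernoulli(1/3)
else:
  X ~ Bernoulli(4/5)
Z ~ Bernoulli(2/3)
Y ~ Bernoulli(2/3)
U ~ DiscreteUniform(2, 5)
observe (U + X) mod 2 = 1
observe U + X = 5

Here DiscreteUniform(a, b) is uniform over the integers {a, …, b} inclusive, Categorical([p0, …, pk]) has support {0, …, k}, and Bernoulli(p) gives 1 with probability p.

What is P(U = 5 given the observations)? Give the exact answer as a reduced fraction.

Enumerate traces; 16 have nonzero weight after conditioning:
  (W=2, X=0, Z=0, Y=0, U=5) weight 1/360
  (W=2, X=0, Z=0, Y=1, U=5) weight 1/180
  (W=2, X=0, Z=1, Y=0, U=5) weight 1/180
  (W=2, X=0, Z=1, Y=1, U=5) weight 1/90
  (W=2, X=1, Z=0, Y=0, U=4) weight 1/90
  (W=2, X=1, Z=0, Y=1, U=4) weight 1/45
  (W=2, X=1, Z=1, Y=0, U=4) weight 1/45
  (W=2, X=1, Z=1, Y=1, U=4) weight 2/45
  … 8 more
Group by U:
  weight(U=4) = 17/120
  weight(U=5) = 13/120
Total weight = 17/120 + 13/120 = 1/4
P(U=4 | obs) = 17/120 / 1/4 = 17/30
P(U=5 | obs) = 13/120 / 1/4 = 13/30

P(U = 5 | obs) = 13/30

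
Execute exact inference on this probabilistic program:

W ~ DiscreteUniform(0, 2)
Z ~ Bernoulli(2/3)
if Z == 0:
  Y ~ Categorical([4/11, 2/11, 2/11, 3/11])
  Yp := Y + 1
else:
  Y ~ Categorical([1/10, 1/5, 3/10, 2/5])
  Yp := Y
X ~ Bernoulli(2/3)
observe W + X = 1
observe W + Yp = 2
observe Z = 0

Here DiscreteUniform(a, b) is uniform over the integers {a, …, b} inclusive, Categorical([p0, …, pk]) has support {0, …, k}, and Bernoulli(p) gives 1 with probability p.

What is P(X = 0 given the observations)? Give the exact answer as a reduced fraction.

Enumerate traces; 2 have nonzero weight after conditioning:
  (W=0, Z=0, Y=1, X=1) weight 4/297
  (W=1, Z=0, Y=0, X=0) weight 4/297
Group by X:
  weight(X=0) = 4/297
  weight(X=1) = 4/297
Total weight = 4/297 + 4/297 = 8/297
P(X=0 | obs) = 4/297 / 8/297 = 1/2
P(X=1 | obs) = 4/297 / 8/297 = 1/2

P(X = 0 | obs) = 1/2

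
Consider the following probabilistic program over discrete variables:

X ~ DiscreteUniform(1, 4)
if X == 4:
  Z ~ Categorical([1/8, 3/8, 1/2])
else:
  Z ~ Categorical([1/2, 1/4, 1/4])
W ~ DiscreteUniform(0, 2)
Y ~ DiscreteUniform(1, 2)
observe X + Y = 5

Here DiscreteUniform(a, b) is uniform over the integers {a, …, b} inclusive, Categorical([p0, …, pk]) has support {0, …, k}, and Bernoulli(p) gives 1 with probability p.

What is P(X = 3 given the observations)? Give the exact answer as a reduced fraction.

Enumerate traces; 18 have nonzero weight after conditioning:
  (X=3, Z=0, W=0, Y=2) weight 1/48
  (X=3, Z=0, W=1, Y=2) weight 1/48
  (X=3, Z=0, W=2, Y=2) weight 1/48
  (X=3, Z=1, W=0, Y=2) weight 1/96
  (X=3, Z=1, W=1, Y=2) weight 1/96
  (X=3, Z=1, W=2, Y=2) weight 1/96
  (X=3, Z=2, W=0, Y=2) weight 1/96
  (X=3, Z=2, W=1, Y=2) weight 1/96
  (X=4, Z=0, W=0, Y=1) weight 1/192
  … 9 more
Group by X:
  weight(X=3) = 1/8
  weight(X=4) = 1/8
Total weight = 1/8 + 1/8 = 1/4
P(X=3 | obs) = 1/8 / 1/4 = 1/2
P(X=4 | obs) = 1/8 / 1/4 = 1/2

P(X = 3 | obs) = 1/2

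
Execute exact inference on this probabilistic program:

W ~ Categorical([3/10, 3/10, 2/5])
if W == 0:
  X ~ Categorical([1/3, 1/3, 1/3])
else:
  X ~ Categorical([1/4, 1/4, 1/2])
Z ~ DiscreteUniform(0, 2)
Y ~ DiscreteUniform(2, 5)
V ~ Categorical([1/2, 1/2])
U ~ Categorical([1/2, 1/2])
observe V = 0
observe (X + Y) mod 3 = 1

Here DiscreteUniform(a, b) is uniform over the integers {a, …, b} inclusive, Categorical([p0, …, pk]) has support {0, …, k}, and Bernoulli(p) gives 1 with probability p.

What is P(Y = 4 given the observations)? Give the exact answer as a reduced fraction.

Enumerate traces; 72 have nonzero weight after conditioning:
  (W=0, X=0, Z=0, Y=4, V=0, U=0) weight 1/480
  (W=0, X=0, Z=0, Y=4, V=0, U=1) weight 1/480
  (W=0, X=0, Z=1, Y=4, V=0, U=0) weight 1/480
  (W=0, X=0, Z=1, Y=4, V=0, U=1) weight 1/480
  (W=0, X=0, Z=2, Y=4, V=0, U=0) weight 1/480
  (W=0, X=0, Z=2, Y=4, V=0, U=1) weight 1/480
  (W=0, X=1, Z=0, Y=3, V=0, U=0) weight 1/480
  (W=0, X=1, Z=0, Y=3, V=0, U=1) weight 1/480
  (W=0, X=2, Z=0, Y=2, V=0, U=0) weight 1/480
  (W=0, X=2, Z=0, Y=5, V=0, U=0) weight 1/480
  … 62 more
Group by Y:
  weight(Y=2) = 9/160
  weight(Y=3) = 11/320
  weight(Y=4) = 11/320
  weight(Y=5) = 9/160
Total weight = 9/160 + 11/320 + 11/320 + 9/160 = 29/160
P(Y=2 | obs) = 9/160 / 29/160 = 9/29
P(Y=3 | obs) = 11/320 / 29/160 = 11/58
P(Y=4 | obs) = 11/320 / 29/160 = 11/58
P(Y=5 | obs) = 9/160 / 29/160 = 9/29

P(Y = 4 | obs) = 11/58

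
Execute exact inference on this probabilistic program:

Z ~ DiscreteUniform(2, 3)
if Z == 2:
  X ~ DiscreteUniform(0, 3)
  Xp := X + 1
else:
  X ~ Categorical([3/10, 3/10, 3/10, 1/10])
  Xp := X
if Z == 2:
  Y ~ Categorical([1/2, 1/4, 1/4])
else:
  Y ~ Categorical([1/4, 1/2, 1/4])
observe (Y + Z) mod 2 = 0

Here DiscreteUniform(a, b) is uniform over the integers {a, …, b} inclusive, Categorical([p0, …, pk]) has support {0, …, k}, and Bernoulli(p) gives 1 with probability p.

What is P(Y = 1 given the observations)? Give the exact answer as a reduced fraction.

P(Y = 1 | obs) = 2/5

Enumerate traces; 12 have nonzero weight after conditioning:
  (Z=2, X=0, Y=0) weight 1/16
  (Z=2, X=0, Y=2) weight 1/32
  (Z=2, X=1, Y=0) weight 1/16
  (Z=2, X=1, Y=2) weight 1/32
  (Z=2, X=2, Y=0) weight 1/16
  (Z=2, X=2, Y=2) weight 1/32
  (Z=2, X=3, Y=0) weight 1/16
  (Z=2, X=3, Y=2) weight 1/32
  (Z=3, X=0, Y=1) weight 3/40
  … 3 more
Group by Y:
  weight(Y=0) = 1/4
  weight(Y=1) = 1/4
  weight(Y=2) = 1/8
Total weight = 1/4 + 1/4 + 1/8 = 5/8
P(Y=0 | obs) = 1/4 / 5/8 = 2/5
P(Y=1 | obs) = 1/4 / 5/8 = 2/5
P(Y=2 | obs) = 1/8 / 5/8 = 1/5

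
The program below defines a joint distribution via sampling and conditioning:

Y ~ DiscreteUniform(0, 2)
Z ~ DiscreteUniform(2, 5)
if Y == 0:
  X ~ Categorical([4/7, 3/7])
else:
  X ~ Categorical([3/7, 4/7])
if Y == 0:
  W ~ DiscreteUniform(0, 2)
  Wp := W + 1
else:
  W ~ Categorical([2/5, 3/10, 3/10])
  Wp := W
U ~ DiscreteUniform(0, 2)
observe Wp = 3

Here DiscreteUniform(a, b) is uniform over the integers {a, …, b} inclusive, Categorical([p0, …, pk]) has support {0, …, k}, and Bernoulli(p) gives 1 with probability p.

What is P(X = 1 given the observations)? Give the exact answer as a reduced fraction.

P(X = 1 | obs) = 3/7

Enumerate traces; 24 have nonzero weight after conditioning:
  (Y=0, Z=2, X=0, W=2, U=0) weight 1/189
  (Y=0, Z=2, X=0, W=2, U=1) weight 1/189
  (Y=0, Z=2, X=0, W=2, U=2) weight 1/189
  (Y=0, Z=2, X=1, W=2, U=0) weight 1/252
  (Y=0, Z=2, X=1, W=2, U=1) weight 1/252
  (Y=0, Z=2, X=1, W=2, U=2) weight 1/252
  (Y=0, Z=3, X=0, W=2, U=0) weight 1/189
  (Y=0, Z=3, X=0, W=2, U=1) weight 1/189
  … 16 more
Group by X:
  weight(X=0) = 4/63
  weight(X=1) = 1/21
Total weight = 4/63 + 1/21 = 1/9
P(X=0 | obs) = 4/63 / 1/9 = 4/7
P(X=1 | obs) = 1/21 / 1/9 = 3/7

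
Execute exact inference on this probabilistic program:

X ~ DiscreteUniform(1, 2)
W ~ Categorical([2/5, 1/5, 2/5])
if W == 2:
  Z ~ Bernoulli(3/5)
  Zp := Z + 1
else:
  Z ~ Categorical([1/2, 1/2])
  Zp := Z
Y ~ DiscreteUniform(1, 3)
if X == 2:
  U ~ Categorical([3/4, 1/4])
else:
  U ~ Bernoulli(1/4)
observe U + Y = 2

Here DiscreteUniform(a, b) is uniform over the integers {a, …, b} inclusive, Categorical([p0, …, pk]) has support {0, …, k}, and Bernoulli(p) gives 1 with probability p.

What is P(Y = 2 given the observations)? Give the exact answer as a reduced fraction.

P(Y = 2 | obs) = 3/4

Enumerate traces; 24 have nonzero weight after conditioning:
  (X=1, W=0, Z=0, Y=1, U=1) weight 1/120
  (X=1, W=0, Z=0, Y=2, U=0) weight 1/40
  (X=1, W=0, Z=1, Y=1, U=1) weight 1/120
  (X=1, W=0, Z=1, Y=2, U=0) weight 1/40
  (X=1, W=1, Z=0, Y=1, U=1) weight 1/240
  (X=1, W=1, Z=0, Y=2, U=0) weight 1/80
  (X=1, W=1, Z=1, Y=1, U=1) weight 1/240
  (X=1, W=1, Z=1, Y=2, U=0) weight 1/80
  … 16 more
Group by Y:
  weight(Y=1) = 1/12
  weight(Y=2) = 1/4
Total weight = 1/12 + 1/4 = 1/3
P(Y=1 | obs) = 1/12 / 1/3 = 1/4
P(Y=2 | obs) = 1/4 / 1/3 = 3/4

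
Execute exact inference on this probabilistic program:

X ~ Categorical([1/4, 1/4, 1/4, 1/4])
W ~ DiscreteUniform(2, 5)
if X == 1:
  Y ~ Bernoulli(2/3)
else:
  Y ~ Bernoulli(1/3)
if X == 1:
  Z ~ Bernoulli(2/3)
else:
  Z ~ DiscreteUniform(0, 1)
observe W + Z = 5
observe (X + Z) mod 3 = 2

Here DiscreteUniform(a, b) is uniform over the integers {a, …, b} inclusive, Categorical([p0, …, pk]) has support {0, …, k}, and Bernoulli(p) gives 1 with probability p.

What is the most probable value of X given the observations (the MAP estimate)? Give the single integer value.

Enumerate traces; 4 have nonzero weight after conditioning:
  (X=1, W=4, Y=0, Z=1) weight 1/72
  (X=1, W=4, Y=1, Z=1) weight 1/36
  (X=2, W=5, Y=0, Z=0) weight 1/48
  (X=2, W=5, Y=1, Z=0) weight 1/96
Group by X:
  weight(X=1) = 1/24
  weight(X=2) = 1/32
Total weight = 1/24 + 1/32 = 7/96
P(X=1 | obs) = 1/24 / 7/96 = 4/7
P(X=2 | obs) = 1/32 / 7/96 = 3/7
argmax = 1

argmax_v P(X = v | obs) = 1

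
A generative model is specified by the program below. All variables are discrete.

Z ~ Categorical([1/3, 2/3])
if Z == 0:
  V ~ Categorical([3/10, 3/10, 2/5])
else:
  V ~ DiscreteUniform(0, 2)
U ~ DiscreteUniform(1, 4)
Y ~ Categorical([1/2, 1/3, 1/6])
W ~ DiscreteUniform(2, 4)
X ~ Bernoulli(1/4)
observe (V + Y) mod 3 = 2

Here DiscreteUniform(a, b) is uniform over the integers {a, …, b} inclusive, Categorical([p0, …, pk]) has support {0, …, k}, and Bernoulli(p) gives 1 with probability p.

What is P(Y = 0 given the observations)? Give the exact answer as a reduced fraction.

P(Y = 0 | obs) = 32/61

Enumerate traces; 144 have nonzero weight after conditioning:
  (Z=0, V=0, U=1, Y=2, W=2, X=0) weight 1/960
  (Z=0, V=0, U=1, Y=2, W=2, X=1) weight 1/2880
  (Z=0, V=0, U=1, Y=2, W=3, X=0) weight 1/960
  (Z=0, V=0, U=1, Y=2, W=3, X=1) weight 1/2880
  (Z=0, V=0, U=1, Y=2, W=4, X=0) weight 1/960
  (Z=0, V=0, U=1, Y=2, W=4, X=1) weight 1/2880
  (Z=0, V=0, U=2, Y=2, W=2, X=0) weight 1/960
  (Z=0, V=0, U=2, Y=2, W=2, X=1) weight 1/2880
  (Z=0, V=1, U=1, Y=1, W=2, X=0) weight 1/480
  (Z=0, V=2, U=1, Y=0, W=2, X=0) weight 1/240
  … 134 more
Group by Y:
  weight(Y=0) = 8/45
  weight(Y=1) = 29/270
  weight(Y=2) = 29/540
Total weight = 8/45 + 29/270 + 29/540 = 61/180
P(Y=0 | obs) = 8/45 / 61/180 = 32/61
P(Y=1 | obs) = 29/270 / 61/180 = 58/183
P(Y=2 | obs) = 29/540 / 61/180 = 29/183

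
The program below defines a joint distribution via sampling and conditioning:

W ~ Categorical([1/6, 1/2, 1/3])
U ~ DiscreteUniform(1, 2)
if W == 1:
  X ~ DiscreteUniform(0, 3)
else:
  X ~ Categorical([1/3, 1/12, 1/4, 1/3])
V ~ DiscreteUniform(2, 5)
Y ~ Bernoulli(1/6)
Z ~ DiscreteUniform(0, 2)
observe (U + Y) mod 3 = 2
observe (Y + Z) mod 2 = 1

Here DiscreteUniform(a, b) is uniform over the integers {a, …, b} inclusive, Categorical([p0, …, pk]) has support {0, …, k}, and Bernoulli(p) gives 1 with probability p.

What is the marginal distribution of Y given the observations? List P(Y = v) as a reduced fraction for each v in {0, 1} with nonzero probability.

Enumerate traces; 144 have nonzero weight after conditioning:
  (W=0, U=1, X=0, V=2, Y=1, Z=0) weight 1/2592
  (W=0, U=1, X=0, V=2, Y=1, Z=2) weight 1/2592
  (W=0, U=1, X=0, V=3, Y=1, Z=0) weight 1/2592
  (W=0, U=1, X=0, V=3, Y=1, Z=2) weight 1/2592
  (W=0, U=1, X=0, V=4, Y=1, Z=0) weight 1/2592
  (W=0, U=1, X=0, V=4, Y=1, Z=2) weight 1/2592
  (W=0, U=1, X=0, V=5, Y=1, Z=0) weight 1/2592
  (W=0, U=1, X=0, V=5, Y=1, Z=2) weight 1/2592
  (W=0, U=2, X=0, V=2, Y=0, Z=1) weight 5/2592
  … 135 more
Group by Y:
  weight(Y=0) = 5/36
  weight(Y=1) = 1/18
Total weight = 5/36 + 1/18 = 7/36
P(Y=0 | obs) = 5/36 / 7/36 = 5/7
P(Y=1 | obs) = 1/18 / 7/36 = 2/7

P(Y=0) = 5/7, P(Y=1) = 2/7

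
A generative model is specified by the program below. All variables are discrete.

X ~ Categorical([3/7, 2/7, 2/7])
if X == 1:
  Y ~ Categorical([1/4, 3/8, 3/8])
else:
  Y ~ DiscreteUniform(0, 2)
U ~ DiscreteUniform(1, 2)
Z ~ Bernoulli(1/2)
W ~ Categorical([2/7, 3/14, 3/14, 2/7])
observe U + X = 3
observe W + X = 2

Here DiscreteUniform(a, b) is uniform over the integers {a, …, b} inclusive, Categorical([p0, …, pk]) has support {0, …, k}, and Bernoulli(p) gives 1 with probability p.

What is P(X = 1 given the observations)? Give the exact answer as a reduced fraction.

Enumerate traces; 12 have nonzero weight after conditioning:
  (X=1, Y=0, U=2, Z=0, W=1) weight 3/784
  (X=1, Y=0, U=2, Z=1, W=1) weight 3/784
  (X=1, Y=1, U=2, Z=0, W=1) weight 9/1568
  (X=1, Y=1, U=2, Z=1, W=1) weight 9/1568
  (X=1, Y=2, U=2, Z=0, W=1) weight 9/1568
  (X=1, Y=2, U=2, Z=1, W=1) weight 9/1568
  (X=2, Y=0, U=1, Z=0, W=0) weight 1/147
  (X=2, Y=0, U=1, Z=1, W=0) weight 1/147
  … 4 more
Group by X:
  weight(X=1) = 3/98
  weight(X=2) = 2/49
Total weight = 3/98 + 2/49 = 1/14
P(X=1 | obs) = 3/98 / 1/14 = 3/7
P(X=2 | obs) = 2/49 / 1/14 = 4/7

P(X = 1 | obs) = 3/7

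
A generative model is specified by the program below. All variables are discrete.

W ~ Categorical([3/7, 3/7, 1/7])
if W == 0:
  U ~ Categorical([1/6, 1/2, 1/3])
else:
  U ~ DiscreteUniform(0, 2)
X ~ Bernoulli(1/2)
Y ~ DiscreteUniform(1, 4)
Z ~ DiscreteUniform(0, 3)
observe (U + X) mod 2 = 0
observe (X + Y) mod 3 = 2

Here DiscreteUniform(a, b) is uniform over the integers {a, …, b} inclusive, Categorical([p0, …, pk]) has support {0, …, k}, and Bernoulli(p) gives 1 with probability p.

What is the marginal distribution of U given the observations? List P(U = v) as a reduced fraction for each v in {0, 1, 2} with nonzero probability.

Enumerate traces; 48 have nonzero weight after conditioning:
  (W=0, U=0, X=0, Y=2, Z=0) weight 1/448
  (W=0, U=0, X=0, Y=2, Z=1) weight 1/448
  (W=0, U=0, X=0, Y=2, Z=2) weight 1/448
  (W=0, U=0, X=0, Y=2, Z=3) weight 1/448
  (W=0, U=1, X=1, Y=1, Z=0) weight 3/448
  (W=0, U=1, X=1, Y=1, Z=1) weight 3/448
  (W=0, U=1, X=1, Y=1, Z=2) weight 3/448
  (W=0, U=1, X=1, Y=1, Z=3) weight 3/448
  (W=0, U=2, X=0, Y=2, Z=0) weight 1/224
  … 39 more
Group by U:
  weight(U=0) = 11/336
  weight(U=1) = 17/168
  weight(U=2) = 1/24
Total weight = 11/336 + 17/168 + 1/24 = 59/336
P(U=0 | obs) = 11/336 / 59/336 = 11/59
P(U=1 | obs) = 17/168 / 59/336 = 34/59
P(U=2 | obs) = 1/24 / 59/336 = 14/59

P(U=0) = 11/59, P(U=1) = 34/59, P(U=2) = 14/59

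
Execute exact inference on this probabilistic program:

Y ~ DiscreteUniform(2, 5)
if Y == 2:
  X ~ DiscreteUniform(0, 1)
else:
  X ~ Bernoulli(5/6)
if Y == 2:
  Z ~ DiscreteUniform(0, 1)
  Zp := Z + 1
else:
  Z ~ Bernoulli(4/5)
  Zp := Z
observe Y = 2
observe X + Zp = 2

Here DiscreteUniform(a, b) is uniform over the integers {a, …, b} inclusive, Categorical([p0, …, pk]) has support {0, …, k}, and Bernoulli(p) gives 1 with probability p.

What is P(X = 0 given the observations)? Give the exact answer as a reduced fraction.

P(X = 0 | obs) = 1/2

Enumerate traces; 2 have nonzero weight after conditioning:
  (Y=2, X=0, Z=1) weight 1/16
  (Y=2, X=1, Z=0) weight 1/16
Group by X:
  weight(X=0) = 1/16
  weight(X=1) = 1/16
Total weight = 1/16 + 1/16 = 1/8
P(X=0 | obs) = 1/16 / 1/8 = 1/2
P(X=1 | obs) = 1/16 / 1/8 = 1/2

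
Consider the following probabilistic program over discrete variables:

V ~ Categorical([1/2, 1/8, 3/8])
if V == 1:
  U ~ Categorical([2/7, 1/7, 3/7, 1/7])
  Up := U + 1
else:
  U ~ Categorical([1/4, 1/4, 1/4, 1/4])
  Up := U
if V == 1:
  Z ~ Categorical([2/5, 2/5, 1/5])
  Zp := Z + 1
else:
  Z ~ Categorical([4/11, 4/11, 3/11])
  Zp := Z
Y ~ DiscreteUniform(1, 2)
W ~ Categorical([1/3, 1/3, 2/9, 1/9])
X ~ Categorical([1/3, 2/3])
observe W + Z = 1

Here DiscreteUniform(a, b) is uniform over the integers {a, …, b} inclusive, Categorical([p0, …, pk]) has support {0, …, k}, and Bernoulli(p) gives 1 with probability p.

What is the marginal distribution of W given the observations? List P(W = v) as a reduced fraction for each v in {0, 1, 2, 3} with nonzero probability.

Enumerate traces; 96 have nonzero weight after conditioning:
  (V=0, U=0, Z=0, Y=1, W=1, X=0) weight 1/396
  (V=0, U=0, Z=0, Y=1, W=1, X=1) weight 1/198
  (V=0, U=0, Z=0, Y=2, W=1, X=0) weight 1/396
  (V=0, U=0, Z=0, Y=2, W=1, X=1) weight 1/198
  (V=0, U=0, Z=1, Y=1, W=0, X=0) weight 1/396
  (V=0, U=0, Z=1, Y=1, W=0, X=1) weight 1/198
  (V=0, U=0, Z=1, Y=2, W=0, X=0) weight 1/396
  (V=0, U=0, Z=1, Y=2, W=0, X=1) weight 1/198
  … 88 more
Group by W:
  weight(W=0) = 27/220
  weight(W=1) = 27/220
Total weight = 27/220 + 27/220 = 27/110
P(W=0 | obs) = 27/220 / 27/110 = 1/2
P(W=1 | obs) = 27/220 / 27/110 = 1/2

P(W=0) = 1/2, P(W=1) = 1/2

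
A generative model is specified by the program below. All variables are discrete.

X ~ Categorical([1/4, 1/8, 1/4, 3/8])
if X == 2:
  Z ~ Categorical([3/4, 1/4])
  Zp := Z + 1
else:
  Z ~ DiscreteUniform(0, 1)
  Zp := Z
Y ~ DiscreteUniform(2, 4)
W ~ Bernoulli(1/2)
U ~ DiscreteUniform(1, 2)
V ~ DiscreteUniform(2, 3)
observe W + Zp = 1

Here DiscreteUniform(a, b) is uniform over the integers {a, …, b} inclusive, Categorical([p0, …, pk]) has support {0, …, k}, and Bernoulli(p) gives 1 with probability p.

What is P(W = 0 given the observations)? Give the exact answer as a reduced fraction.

Enumerate traces; 84 have nonzero weight after conditioning:
  (X=0, Z=0, Y=2, W=1, U=1, V=2) weight 1/192
  (X=0, Z=0, Y=2, W=1, U=1, V=3) weight 1/192
  (X=0, Z=0, Y=2, W=1, U=2, V=2) weight 1/192
  (X=0, Z=0, Y=2, W=1, U=2, V=3) weight 1/192
  (X=0, Z=0, Y=3, W=1, U=1, V=2) weight 1/192
  (X=0, Z=0, Y=3, W=1, U=1, V=3) weight 1/192
  (X=0, Z=0, Y=3, W=1, U=2, V=2) weight 1/192
  (X=0, Z=0, Y=3, W=1, U=2, V=3) weight 1/192
  (X=0, Z=1, Y=2, W=0, U=1, V=2) weight 1/192
  … 75 more
Group by W:
  weight(W=0) = 9/32
  weight(W=1) = 3/16
Total weight = 9/32 + 3/16 = 15/32
P(W=0 | obs) = 9/32 / 15/32 = 3/5
P(W=1 | obs) = 3/16 / 15/32 = 2/5

P(W = 0 | obs) = 3/5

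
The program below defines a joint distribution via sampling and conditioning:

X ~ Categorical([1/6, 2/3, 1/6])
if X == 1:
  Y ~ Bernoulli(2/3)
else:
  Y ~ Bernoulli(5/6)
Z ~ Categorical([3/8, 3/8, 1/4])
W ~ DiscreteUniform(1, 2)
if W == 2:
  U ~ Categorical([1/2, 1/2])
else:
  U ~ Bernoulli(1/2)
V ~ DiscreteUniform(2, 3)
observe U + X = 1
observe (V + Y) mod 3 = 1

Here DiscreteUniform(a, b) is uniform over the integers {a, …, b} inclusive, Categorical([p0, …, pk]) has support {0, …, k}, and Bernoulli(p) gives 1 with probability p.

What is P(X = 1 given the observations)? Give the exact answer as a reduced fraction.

P(X = 1 | obs) = 16/21

Enumerate traces; 12 have nonzero weight after conditioning:
  (X=0, Y=1, Z=0, W=1, U=1, V=3) weight 5/768
  (X=0, Y=1, Z=0, W=2, U=1, V=3) weight 5/768
  (X=0, Y=1, Z=1, W=1, U=1, V=3) weight 5/768
  (X=0, Y=1, Z=1, W=2, U=1, V=3) weight 5/768
  (X=0, Y=1, Z=2, W=1, U=1, V=3) weight 5/1152
  (X=0, Y=1, Z=2, W=2, U=1, V=3) weight 5/1152
  (X=1, Y=1, Z=0, W=1, U=0, V=3) weight 1/48
  (X=1, Y=1, Z=0, W=2, U=0, V=3) weight 1/48
  … 4 more
Group by X:
  weight(X=0) = 5/144
  weight(X=1) = 1/9
Total weight = 5/144 + 1/9 = 7/48
P(X=0 | obs) = 5/144 / 7/48 = 5/21
P(X=1 | obs) = 1/9 / 7/48 = 16/21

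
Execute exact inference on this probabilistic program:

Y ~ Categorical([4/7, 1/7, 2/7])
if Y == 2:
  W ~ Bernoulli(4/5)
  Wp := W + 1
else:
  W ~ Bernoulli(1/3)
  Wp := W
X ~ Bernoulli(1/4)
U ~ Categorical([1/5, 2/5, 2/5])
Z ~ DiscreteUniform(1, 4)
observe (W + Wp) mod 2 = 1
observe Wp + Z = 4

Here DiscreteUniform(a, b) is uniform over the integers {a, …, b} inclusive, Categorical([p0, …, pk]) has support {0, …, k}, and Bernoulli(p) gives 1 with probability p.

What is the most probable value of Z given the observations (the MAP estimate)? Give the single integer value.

Enumerate traces; 12 have nonzero weight after conditioning:
  (Y=2, W=0, X=0, U=0, Z=3) weight 3/1400
  (Y=2, W=0, X=0, U=1, Z=3) weight 3/700
  (Y=2, W=0, X=0, U=2, Z=3) weight 3/700
  (Y=2, W=0, X=1, U=0, Z=3) weight 1/1400
  (Y=2, W=0, X=1, U=1, Z=3) weight 1/700
  (Y=2, W=0, X=1, U=2, Z=3) weight 1/700
  (Y=2, W=1, X=0, U=0, Z=2) weight 3/350
  (Y=2, W=1, X=0, U=1, Z=2) weight 3/175
  … 4 more
Group by Z:
  weight(Z=2) = 2/35
  weight(Z=3) = 1/70
Total weight = 2/35 + 1/70 = 1/14
P(Z=2 | obs) = 2/35 / 1/14 = 4/5
P(Z=3 | obs) = 1/70 / 1/14 = 1/5
argmax = 2

argmax_v P(Z = v | obs) = 2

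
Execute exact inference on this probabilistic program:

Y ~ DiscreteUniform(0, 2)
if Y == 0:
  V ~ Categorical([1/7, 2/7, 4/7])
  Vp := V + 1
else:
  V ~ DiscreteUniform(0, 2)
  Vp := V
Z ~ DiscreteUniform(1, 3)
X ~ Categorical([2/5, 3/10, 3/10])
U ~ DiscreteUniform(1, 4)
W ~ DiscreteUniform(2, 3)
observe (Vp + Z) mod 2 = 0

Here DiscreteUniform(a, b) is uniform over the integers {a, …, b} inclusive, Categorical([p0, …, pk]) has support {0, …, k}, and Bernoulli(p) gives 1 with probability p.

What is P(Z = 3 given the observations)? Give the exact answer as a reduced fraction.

P(Z = 3 | obs) = 29/92

Enumerate traces; 312 have nonzero weight after conditioning:
  (Y=0, V=0, Z=1, X=0, U=1, W=2) weight 1/1260
  (Y=0, V=0, Z=1, X=0, U=1, W=3) weight 1/1260
  (Y=0, V=0, Z=1, X=0, U=2, W=2) weight 1/1260
  (Y=0, V=0, Z=1, X=0, U=2, W=3) weight 1/1260
  (Y=0, V=0, Z=1, X=0, U=3, W=2) weight 1/1260
  (Y=0, V=0, Z=1, X=0, U=3, W=3) weight 1/1260
  (Y=0, V=0, Z=1, X=0, U=4, W=2) weight 1/1260
  (Y=0, V=0, Z=1, X=0, U=4, W=3) weight 1/1260
  (Y=0, V=0, Z=3, X=0, U=1, W=2) weight 1/1260
  (Y=0, V=1, Z=2, X=0, U=1, W=2) weight 1/630
  … 302 more
Group by Z:
  weight(Z=1) = 29/189
  weight(Z=2) = 34/189
  weight(Z=3) = 29/189
Total weight = 29/189 + 34/189 + 29/189 = 92/189
P(Z=1 | obs) = 29/189 / 92/189 = 29/92
P(Z=2 | obs) = 34/189 / 92/189 = 17/46
P(Z=3 | obs) = 29/189 / 92/189 = 29/92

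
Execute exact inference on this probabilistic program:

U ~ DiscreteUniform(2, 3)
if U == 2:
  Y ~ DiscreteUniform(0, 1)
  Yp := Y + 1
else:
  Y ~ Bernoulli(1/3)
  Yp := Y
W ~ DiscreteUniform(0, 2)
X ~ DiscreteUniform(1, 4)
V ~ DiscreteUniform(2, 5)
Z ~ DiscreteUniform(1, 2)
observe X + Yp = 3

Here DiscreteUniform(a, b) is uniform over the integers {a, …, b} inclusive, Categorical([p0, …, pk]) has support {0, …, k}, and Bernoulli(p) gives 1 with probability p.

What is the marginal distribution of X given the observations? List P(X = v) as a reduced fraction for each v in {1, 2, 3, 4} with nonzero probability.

Enumerate traces; 96 have nonzero weight after conditioning:
  (U=2, Y=0, W=0, X=2, V=2, Z=1) weight 1/384
  (U=2, Y=0, W=0, X=2, V=2, Z=2) weight 1/384
  (U=2, Y=0, W=0, X=2, V=3, Z=1) weight 1/384
  (U=2, Y=0, W=0, X=2, V=3, Z=2) weight 1/384
  (U=2, Y=0, W=0, X=2, V=4, Z=1) weight 1/384
  (U=2, Y=0, W=0, X=2, V=4, Z=2) weight 1/384
  (U=2, Y=0, W=0, X=2, V=5, Z=1) weight 1/384
  (U=2, Y=0, W=0, X=2, V=5, Z=2) weight 1/384
  (U=2, Y=1, W=0, X=1, V=2, Z=1) weight 1/384
  (U=3, Y=0, W=0, X=3, V=2, Z=1) weight 1/288
  … 86 more
Group by X:
  weight(X=1) = 1/16
  weight(X=2) = 5/48
  weight(X=3) = 1/12
Total weight = 1/16 + 5/48 + 1/12 = 1/4
P(X=1 | obs) = 1/16 / 1/4 = 1/4
P(X=2 | obs) = 5/48 / 1/4 = 5/12
P(X=3 | obs) = 1/12 / 1/4 = 1/3

P(X=1) = 1/4, P(X=2) = 5/12, P(X=3) = 1/3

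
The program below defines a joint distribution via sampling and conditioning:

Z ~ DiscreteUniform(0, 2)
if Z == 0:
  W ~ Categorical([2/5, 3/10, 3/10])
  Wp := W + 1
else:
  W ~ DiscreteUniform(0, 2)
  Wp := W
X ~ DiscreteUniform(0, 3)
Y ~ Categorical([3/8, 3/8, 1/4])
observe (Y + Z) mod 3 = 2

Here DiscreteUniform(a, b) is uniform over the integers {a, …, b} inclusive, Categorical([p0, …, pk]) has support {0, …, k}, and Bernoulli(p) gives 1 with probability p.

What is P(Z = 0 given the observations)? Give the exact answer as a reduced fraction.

Enumerate traces; 36 have nonzero weight after conditioning:
  (Z=0, W=0, X=0, Y=2) weight 1/120
  (Z=0, W=0, X=1, Y=2) weight 1/120
  (Z=0, W=0, X=2, Y=2) weight 1/120
  (Z=0, W=0, X=3, Y=2) weight 1/120
  (Z=0, W=1, X=0, Y=2) weight 1/160
  (Z=0, W=1, X=1, Y=2) weight 1/160
  (Z=0, W=1, X=2, Y=2) weight 1/160
  (Z=0, W=1, X=3, Y=2) weight 1/160
  (Z=1, W=0, X=0, Y=1) weight 1/96
  (Z=2, W=0, X=0, Y=0) weight 1/96
  … 26 more
Group by Z:
  weight(Z=0) = 1/12
  weight(Z=1) = 1/8
  weight(Z=2) = 1/8
Total weight = 1/12 + 1/8 + 1/8 = 1/3
P(Z=0 | obs) = 1/12 / 1/3 = 1/4
P(Z=1 | obs) = 1/8 / 1/3 = 3/8
P(Z=2 | obs) = 1/8 / 1/3 = 3/8

P(Z = 0 | obs) = 1/4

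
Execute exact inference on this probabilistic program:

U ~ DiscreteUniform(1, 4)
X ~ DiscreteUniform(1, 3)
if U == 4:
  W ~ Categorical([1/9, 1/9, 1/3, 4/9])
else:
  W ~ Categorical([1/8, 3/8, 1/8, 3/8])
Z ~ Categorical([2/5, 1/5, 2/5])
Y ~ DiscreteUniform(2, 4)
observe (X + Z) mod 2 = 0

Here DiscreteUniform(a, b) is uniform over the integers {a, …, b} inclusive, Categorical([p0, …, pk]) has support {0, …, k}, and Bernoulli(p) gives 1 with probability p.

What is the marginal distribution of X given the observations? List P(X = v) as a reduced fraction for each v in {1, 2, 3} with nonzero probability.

Enumerate traces; 192 have nonzero weight after conditioning:
  (U=1, X=1, W=0, Z=1, Y=2) weight 1/1440
  (U=1, X=1, W=0, Z=1, Y=3) weight 1/1440
  (U=1, X=1, W=0, Z=1, Y=4) weight 1/1440
  (U=1, X=1, W=1, Z=1, Y=2) weight 1/480
  (U=1, X=1, W=1, Z=1, Y=3) weight 1/480
  (U=1, X=1, W=1, Z=1, Y=4) weight 1/480
  (U=1, X=1, W=2, Z=1, Y=2) weight 1/1440
  (U=1, X=1, W=2, Z=1, Y=3) weight 1/1440
  (U=1, X=2, W=0, Z=0, Y=2) weight 1/720
  (U=1, X=3, W=0, Z=1, Y=2) weight 1/1440
  … 182 more
Group by X:
  weight(X=1) = 1/15
  weight(X=2) = 4/15
  weight(X=3) = 1/15
Total weight = 1/15 + 4/15 + 1/15 = 2/5
P(X=1 | obs) = 1/15 / 2/5 = 1/6
P(X=2 | obs) = 4/15 / 2/5 = 2/3
P(X=3 | obs) = 1/15 / 2/5 = 1/6

P(X=1) = 1/6, P(X=2) = 2/3, P(X=3) = 1/6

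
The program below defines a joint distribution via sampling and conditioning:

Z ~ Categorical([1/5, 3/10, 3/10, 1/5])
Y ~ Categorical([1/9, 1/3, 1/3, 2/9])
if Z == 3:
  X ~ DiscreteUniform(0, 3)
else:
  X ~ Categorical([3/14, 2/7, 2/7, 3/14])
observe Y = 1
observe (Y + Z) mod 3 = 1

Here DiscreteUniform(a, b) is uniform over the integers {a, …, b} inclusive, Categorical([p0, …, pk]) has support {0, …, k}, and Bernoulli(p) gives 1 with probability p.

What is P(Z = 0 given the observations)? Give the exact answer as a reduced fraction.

P(Z = 0 | obs) = 1/2

Enumerate traces; 8 have nonzero weight after conditioning:
  (Z=0, Y=1, X=0) weight 1/70
  (Z=0, Y=1, X=1) weight 2/105
  (Z=0, Y=1, X=2) weight 2/105
  (Z=0, Y=1, X=3) weight 1/70
  (Z=3, Y=1, X=0) weight 1/60
  (Z=3, Y=1, X=1) weight 1/60
  (Z=3, Y=1, X=2) weight 1/60
  (Z=3, Y=1, X=3) weight 1/60
Group by Z:
  weight(Z=0) = 1/15
  weight(Z=3) = 1/15
Total weight = 1/15 + 1/15 = 2/15
P(Z=0 | obs) = 1/15 / 2/15 = 1/2
P(Z=3 | obs) = 1/15 / 2/15 = 1/2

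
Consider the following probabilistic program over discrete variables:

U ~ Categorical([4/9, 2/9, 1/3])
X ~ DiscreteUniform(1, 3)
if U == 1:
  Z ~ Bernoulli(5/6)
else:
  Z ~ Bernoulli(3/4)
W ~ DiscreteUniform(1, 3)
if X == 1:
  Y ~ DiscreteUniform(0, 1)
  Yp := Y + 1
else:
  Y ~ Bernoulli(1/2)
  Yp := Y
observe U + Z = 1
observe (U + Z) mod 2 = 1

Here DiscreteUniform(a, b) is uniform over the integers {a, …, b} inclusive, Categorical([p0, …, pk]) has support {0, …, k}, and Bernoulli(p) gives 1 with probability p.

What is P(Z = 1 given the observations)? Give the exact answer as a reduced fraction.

P(Z = 1 | obs) = 9/10

Enumerate traces; 36 have nonzero weight after conditioning:
  (U=0, X=1, Z=1, W=1, Y=0) weight 1/54
  (U=0, X=1, Z=1, W=1, Y=1) weight 1/54
  (U=0, X=1, Z=1, W=2, Y=0) weight 1/54
  (U=0, X=1, Z=1, W=2, Y=1) weight 1/54
  (U=0, X=1, Z=1, W=3, Y=0) weight 1/54
  (U=0, X=1, Z=1, W=3, Y=1) weight 1/54
  (U=0, X=2, Z=1, W=1, Y=0) weight 1/54
  (U=0, X=2, Z=1, W=1, Y=1) weight 1/54
  (U=1, X=1, Z=0, W=1, Y=0) weight 1/486
  … 27 more
Group by Z:
  weight(Z=0) = 1/27
  weight(Z=1) = 1/3
Total weight = 1/27 + 1/3 = 10/27
P(Z=0 | obs) = 1/27 / 10/27 = 1/10
P(Z=1 | obs) = 1/3 / 10/27 = 9/10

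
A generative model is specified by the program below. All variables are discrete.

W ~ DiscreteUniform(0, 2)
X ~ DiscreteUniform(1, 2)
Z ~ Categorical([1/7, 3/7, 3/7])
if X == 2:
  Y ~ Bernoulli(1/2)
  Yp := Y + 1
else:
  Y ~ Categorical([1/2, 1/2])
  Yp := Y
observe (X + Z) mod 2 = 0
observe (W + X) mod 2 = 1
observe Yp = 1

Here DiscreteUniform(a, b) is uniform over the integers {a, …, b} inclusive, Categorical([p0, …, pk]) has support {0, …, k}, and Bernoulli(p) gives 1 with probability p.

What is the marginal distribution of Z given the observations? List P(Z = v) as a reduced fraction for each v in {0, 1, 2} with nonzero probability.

P(Z=0) = 1/10, P(Z=1) = 3/5, P(Z=2) = 3/10

Enumerate traces; 4 have nonzero weight after conditioning:
  (W=0, X=1, Z=1, Y=1) weight 1/28
  (W=1, X=2, Z=0, Y=0) weight 1/84
  (W=1, X=2, Z=2, Y=0) weight 1/28
  (W=2, X=1, Z=1, Y=1) weight 1/28
Group by Z:
  weight(Z=0) = 1/84
  weight(Z=1) = 1/14
  weight(Z=2) = 1/28
Total weight = 1/84 + 1/14 + 1/28 = 5/42
P(Z=0 | obs) = 1/84 / 5/42 = 1/10
P(Z=1 | obs) = 1/14 / 5/42 = 3/5
P(Z=2 | obs) = 1/28 / 5/42 = 3/10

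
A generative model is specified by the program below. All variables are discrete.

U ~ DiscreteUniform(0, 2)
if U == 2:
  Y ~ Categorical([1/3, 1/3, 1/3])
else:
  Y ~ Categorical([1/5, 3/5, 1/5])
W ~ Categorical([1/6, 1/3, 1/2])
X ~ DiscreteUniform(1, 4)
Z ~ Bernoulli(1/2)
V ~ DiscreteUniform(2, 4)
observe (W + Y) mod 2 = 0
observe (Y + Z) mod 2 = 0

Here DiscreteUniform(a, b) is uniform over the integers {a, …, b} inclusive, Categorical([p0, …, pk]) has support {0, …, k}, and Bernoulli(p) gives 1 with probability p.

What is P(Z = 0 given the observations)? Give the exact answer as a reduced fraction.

P(Z = 0 | obs) = 44/67

Enumerate traces; 180 have nonzero weight after conditioning:
  (U=0, Y=0, W=0, X=1, Z=0, V=2) weight 1/2160
  (U=0, Y=0, W=0, X=1, Z=0, V=3) weight 1/2160
  (U=0, Y=0, W=0, X=1, Z=0, V=4) weight 1/2160
  (U=0, Y=0, W=0, X=2, Z=0, V=2) weight 1/2160
  (U=0, Y=0, W=0, X=2, Z=0, V=3) weight 1/2160
  (U=0, Y=0, W=0, X=2, Z=0, V=4) weight 1/2160
  (U=0, Y=0, W=0, X=3, Z=0, V=2) weight 1/2160
  (U=0, Y=0, W=0, X=3, Z=0, V=3) weight 1/2160
  (U=0, Y=1, W=1, X=1, Z=1, V=2) weight 1/360
  … 171 more
Group by Z:
  weight(Z=0) = 22/135
  weight(Z=1) = 23/270
Total weight = 22/135 + 23/270 = 67/270
P(Z=0 | obs) = 22/135 / 67/270 = 44/67
P(Z=1 | obs) = 23/270 / 67/270 = 23/67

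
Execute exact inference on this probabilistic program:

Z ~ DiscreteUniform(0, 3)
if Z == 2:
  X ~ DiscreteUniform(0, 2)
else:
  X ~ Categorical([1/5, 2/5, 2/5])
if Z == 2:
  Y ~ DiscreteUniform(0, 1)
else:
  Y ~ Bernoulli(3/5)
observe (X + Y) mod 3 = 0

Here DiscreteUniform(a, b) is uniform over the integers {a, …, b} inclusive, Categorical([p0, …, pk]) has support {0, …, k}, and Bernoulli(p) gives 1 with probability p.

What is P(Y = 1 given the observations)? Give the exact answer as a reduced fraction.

P(Y = 1 | obs) = 133/194

Enumerate traces; 8 have nonzero weight after conditioning:
  (Z=0, X=0, Y=0) weight 1/50
  (Z=0, X=2, Y=1) weight 3/50
  (Z=1, X=0, Y=0) weight 1/50
  (Z=1, X=2, Y=1) weight 3/50
  (Z=2, X=0, Y=0) weight 1/24
  (Z=2, X=2, Y=1) weight 1/24
  (Z=3, X=0, Y=0) weight 1/50
  (Z=3, X=2, Y=1) weight 3/50
Group by Y:
  weight(Y=0) = 61/600
  weight(Y=1) = 133/600
Total weight = 61/600 + 133/600 = 97/300
P(Y=0 | obs) = 61/600 / 97/300 = 61/194
P(Y=1 | obs) = 133/600 / 97/300 = 133/194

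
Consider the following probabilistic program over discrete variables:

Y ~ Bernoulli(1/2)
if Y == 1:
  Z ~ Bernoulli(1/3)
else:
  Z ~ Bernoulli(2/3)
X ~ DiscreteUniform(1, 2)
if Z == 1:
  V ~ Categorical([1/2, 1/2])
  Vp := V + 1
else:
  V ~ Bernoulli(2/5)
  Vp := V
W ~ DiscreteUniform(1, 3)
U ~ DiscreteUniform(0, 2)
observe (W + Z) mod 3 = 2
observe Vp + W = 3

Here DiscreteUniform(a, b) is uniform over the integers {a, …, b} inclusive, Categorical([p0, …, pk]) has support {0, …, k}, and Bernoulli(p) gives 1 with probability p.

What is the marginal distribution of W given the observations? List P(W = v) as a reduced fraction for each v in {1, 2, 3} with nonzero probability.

Enumerate traces; 24 have nonzero weight after conditioning:
  (Y=0, Z=0, X=1, V=1, W=2, U=0) weight 1/270
  (Y=0, Z=0, X=1, V=1, W=2, U=1) weight 1/270
  (Y=0, Z=0, X=1, V=1, W=2, U=2) weight 1/270
  (Y=0, Z=0, X=2, V=1, W=2, U=0) weight 1/270
  (Y=0, Z=0, X=2, V=1, W=2, U=1) weight 1/270
  (Y=0, Z=0, X=2, V=1, W=2, U=2) weight 1/270
  (Y=0, Z=1, X=1, V=1, W=1, U=0) weight 1/108
  (Y=0, Z=1, X=1, V=1, W=1, U=1) weight 1/108
  … 16 more
Group by W:
  weight(W=1) = 1/12
  weight(W=2) = 1/15
Total weight = 1/12 + 1/15 = 3/20
P(W=1 | obs) = 1/12 / 3/20 = 5/9
P(W=2 | obs) = 1/15 / 3/20 = 4/9

P(W=1) = 5/9, P(W=2) = 4/9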